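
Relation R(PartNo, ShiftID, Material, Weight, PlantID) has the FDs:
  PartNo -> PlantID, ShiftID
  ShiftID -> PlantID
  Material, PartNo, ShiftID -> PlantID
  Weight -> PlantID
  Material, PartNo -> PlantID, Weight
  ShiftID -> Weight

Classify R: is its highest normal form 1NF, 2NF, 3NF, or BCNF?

1NF

Candidate key: {Material, PartNo}. Prime attributes: {Material, PartNo}.
PartNo -> PlantID, ShiftID: {PartNo}⁺ = {PartNo, PlantID, ShiftID, Weight}, which is not all of the attributes, so the left side is not a superkey — BCNF is violated.
Because {PlantID, ShiftID} are non-prime and the left side of PartNo -> PlantID, ShiftID is not a superkey, the relation is not in 3NF.
Since {PartNo} ⊂ {Material, PartNo} and {PartNo}⁺ ⊇ {PlantID, ShiftID, Weight} with {PlantID, ShiftID, Weight} non-prime, there is a partial dependency; 2NF fails.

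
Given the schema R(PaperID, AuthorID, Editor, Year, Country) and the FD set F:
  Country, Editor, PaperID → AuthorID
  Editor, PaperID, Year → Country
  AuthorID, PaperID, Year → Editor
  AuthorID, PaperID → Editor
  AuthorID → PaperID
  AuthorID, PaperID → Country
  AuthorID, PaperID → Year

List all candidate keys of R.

{AuthorID} is a candidate key since {AuthorID}⁺ = {AuthorID, Country, Editor, PaperID, Year} covers every attribute.
{Country, Editor, PaperID} is a candidate key since {Country, Editor, PaperID}⁺ = {AuthorID, Country, Editor, PaperID, Year} covers every attribute.
{Editor, PaperID, Year} is a candidate key since {Editor, PaperID, Year}⁺ = {AuthorID, Country, Editor, PaperID, Year} covers every attribute.
Any other superkey properly contains one of these, so there are no further candidate keys.

{AuthorID}, {Country, Editor, PaperID}, {Editor, PaperID, Year}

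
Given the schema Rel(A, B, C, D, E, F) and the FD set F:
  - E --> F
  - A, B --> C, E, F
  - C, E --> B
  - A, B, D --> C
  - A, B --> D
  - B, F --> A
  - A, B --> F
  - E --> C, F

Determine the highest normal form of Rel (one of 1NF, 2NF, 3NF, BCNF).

Candidate keys: {A, B}, {B, F}, {E}. Prime attributes: {A, B, E, F}.
Each dependency's left side is a superkey — BCNF holds.

BCNF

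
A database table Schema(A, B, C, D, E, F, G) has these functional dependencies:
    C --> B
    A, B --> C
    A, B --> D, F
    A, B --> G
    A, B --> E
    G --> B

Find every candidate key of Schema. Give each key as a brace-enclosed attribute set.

{A, B}, {A, C}, {A, G}

Attributes never on any right-hand side: {A} — every candidate key must contain it.
{A, B}⁺ = {A, B, C, D, E, F, G} — all of the relation — so {A, B} is a candidate key.
{A, C}⁺ = {A, B, C, D, E, F, G} — all of the relation — so {A, C} is a candidate key.
{A, G}⁺ = {A, B, C, D, E, F, G} — all of the relation — so {A, G} is a candidate key.
No proper subset of any of these is a key, and no other minimal superkey exists.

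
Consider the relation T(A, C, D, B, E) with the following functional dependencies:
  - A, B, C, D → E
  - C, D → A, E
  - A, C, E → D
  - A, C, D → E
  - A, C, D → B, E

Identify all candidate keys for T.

Attributes never on any right-hand side: {C} — every candidate key must contain it.
Closure of {C, D} is {A, B, C, D, E}, the whole schema; {C, D} is a candidate key.
Closure of {A, C, E} is {A, B, C, D, E}, the whole schema; {A, C, E} is a candidate key.
No proper subset of any of these is a key, and no other minimal superkey exists.

{A, C, E}, {C, D}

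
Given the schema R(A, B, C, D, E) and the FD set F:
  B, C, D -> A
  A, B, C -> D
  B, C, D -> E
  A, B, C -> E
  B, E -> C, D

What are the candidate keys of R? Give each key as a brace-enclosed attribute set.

{B} never appears on the right of any FD, so every key must include it.
Closure of {B, E} is {A, B, C, D, E}, the whole schema; {B, E} is a candidate key.
Closure of {A, B, C} is {A, B, C, D, E}, the whole schema; {A, B, C} is a candidate key.
Closure of {B, C, D} is {A, B, C, D, E}, the whole schema; {B, C, D} is a candidate key.
Any other superkey properly contains one of these, so there are no further candidate keys.

{A, B, C}, {B, C, D}, {B, E}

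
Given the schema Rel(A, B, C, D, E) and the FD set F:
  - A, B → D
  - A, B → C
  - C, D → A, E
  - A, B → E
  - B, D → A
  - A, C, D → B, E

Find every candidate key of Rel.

{A, B}⁺ = {A, B, C, D, E} — all of the relation — so {A, B} is a candidate key.
{B, D}⁺ = {A, B, C, D, E} — all of the relation — so {B, D} is a candidate key.
{C, D}⁺ = {A, B, C, D, E} — all of the relation — so {C, D} is a candidate key.
No proper subset of any of these is a key, and no other minimal superkey exists.

{A, B}, {B, D}, {C, D}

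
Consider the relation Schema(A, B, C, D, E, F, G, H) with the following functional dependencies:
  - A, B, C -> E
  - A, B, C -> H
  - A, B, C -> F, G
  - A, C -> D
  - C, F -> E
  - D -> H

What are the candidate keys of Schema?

{A, B, C}

{A, B, C} never appear on the right of any FD, so every key must include all of them.
{A, B, C}⁺ = {A, B, C, D, E, F, G, H} — all of the relation — so {A, B, C} is a candidate key.
No other minimal set has full closure, so this is the only candidate key.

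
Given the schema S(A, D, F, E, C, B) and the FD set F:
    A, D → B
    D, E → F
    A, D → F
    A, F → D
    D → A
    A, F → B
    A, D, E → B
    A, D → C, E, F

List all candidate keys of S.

Closure of {D} is {A, B, C, D, E, F}, the whole schema; {D} is a candidate key.
Closure of {A, F} is {A, B, C, D, E, F}, the whole schema; {A, F} is a candidate key.
No proper subset of any of these is a key, and no other minimal superkey exists.

{A, F}, {D}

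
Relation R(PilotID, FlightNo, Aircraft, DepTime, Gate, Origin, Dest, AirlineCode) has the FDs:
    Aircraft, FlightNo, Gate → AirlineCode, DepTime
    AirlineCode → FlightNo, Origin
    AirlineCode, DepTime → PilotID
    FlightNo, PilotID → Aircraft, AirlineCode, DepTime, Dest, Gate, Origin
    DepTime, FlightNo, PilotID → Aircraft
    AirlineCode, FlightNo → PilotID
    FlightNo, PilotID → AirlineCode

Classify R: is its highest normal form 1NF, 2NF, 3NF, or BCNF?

BCNF

Candidate keys: {Aircraft, FlightNo, Gate}, {AirlineCode}, {FlightNo, PilotID}. Prime attributes: {Aircraft, AirlineCode, FlightNo, Gate, PilotID}.
Each dependency's left side is a superkey — BCNF holds.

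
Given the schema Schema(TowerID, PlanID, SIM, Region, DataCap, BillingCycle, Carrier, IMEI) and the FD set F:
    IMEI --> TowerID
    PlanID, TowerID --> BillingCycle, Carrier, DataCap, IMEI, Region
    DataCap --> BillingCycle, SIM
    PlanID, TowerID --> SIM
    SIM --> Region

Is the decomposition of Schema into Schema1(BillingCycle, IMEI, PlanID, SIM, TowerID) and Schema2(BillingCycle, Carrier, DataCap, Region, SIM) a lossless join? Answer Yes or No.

Common attributes: {BillingCycle, SIM}; their closure is {BillingCycle, Region, SIM}.
The closure covers neither Schema1 nor Schema2 entirely; the join is not lossless.

No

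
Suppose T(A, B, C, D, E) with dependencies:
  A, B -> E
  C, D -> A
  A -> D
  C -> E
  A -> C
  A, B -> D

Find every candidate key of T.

{B} never appears on the right of any FD, so every key must include it.
{A, B}⁺ = {A, B, C, D, E} — all of the relation — so {A, B} is a candidate key.
{B, C, D}⁺ = {A, B, C, D, E} — all of the relation — so {B, C, D} is a candidate key.
No proper subset of any of these is a key, and no other minimal superkey exists.

{A, B}, {B, C, D}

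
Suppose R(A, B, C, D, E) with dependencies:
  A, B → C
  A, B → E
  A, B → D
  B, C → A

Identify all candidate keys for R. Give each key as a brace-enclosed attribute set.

{B} never appears on the right of any FD, so every key must include it.
Closure of {A, B} is {A, B, C, D, E}, the whole schema; {A, B} is a candidate key.
Closure of {B, C} is {A, B, C, D, E}, the whole schema; {B, C} is a candidate key.
No proper subset of any of these is a key, and no other minimal superkey exists.

{A, B}, {B, C}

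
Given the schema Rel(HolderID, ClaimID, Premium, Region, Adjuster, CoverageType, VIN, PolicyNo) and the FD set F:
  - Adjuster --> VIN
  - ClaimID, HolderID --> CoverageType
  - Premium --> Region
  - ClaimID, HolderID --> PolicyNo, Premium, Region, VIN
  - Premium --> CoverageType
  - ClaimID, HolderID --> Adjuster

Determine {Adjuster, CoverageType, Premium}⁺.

{Adjuster, CoverageType, Premium, Region, VIN}

Start with {Adjuster, CoverageType, Premium}.
Adjuster --> VIN applies; add {VIN} → now {Adjuster, CoverageType, Premium, VIN}.
Premium --> Region applies; add {Region} → now {Adjuster, CoverageType, Premium, Region, VIN}.
No further FD applies.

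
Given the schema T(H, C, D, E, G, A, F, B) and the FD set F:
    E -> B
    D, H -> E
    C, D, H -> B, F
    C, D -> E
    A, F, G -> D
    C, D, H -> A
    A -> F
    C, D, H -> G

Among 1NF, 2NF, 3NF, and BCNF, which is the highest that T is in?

1NF

Candidate keys: {A, C, G, H}, {C, D, H}. Prime attributes: {A, C, D, G, H}.
E -> B: {E}⁺ = {B, E}, which is not all of the attributes, so the left side is not a superkey — BCNF is violated.
E -> B has non-prime {B} on the right and a non-superkey on the left, so 3NF fails.
{C, D} is a proper subset of the key {C, D, H}, and {C, D}⁺ contains the non-prime attributes {B, E} — a partial dependency, so 2NF is violated.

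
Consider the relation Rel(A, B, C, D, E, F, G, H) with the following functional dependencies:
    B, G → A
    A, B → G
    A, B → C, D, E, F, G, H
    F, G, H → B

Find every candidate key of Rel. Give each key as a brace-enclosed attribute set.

{A, B}, {B, G}, {F, G, H}

{A, B}⁺ = {A, B, C, D, E, F, G, H}, which is every attribute, so {A, B} is a candidate key.
{B, G}⁺ = {A, B, C, D, E, F, G, H}, which is every attribute, so {B, G} is a candidate key.
{F, G, H}⁺ = {A, B, C, D, E, F, G, H}, which is every attribute, so {F, G, H} is a candidate key.
No proper subset of any of these is a key, and no other minimal superkey exists.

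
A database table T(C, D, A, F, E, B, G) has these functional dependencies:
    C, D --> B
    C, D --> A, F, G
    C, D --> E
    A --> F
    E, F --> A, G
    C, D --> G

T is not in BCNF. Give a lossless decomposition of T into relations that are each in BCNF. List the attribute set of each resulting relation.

{A, B, C, D, E}; {A, E, G}; {A, F}

Candidate key of the original relation: {C, D}.
Within {A, B, C, D, E, F, G}: {A}⁺ ∩ {A, B, C, D, E, F, G} = {A, F}, not the whole set, so A --> F violates BCNF; decompose into {A, F} and {A, B, C, D, E, G}.
{A, F}: every determinant is a superkey — BCNF.
Within {A, B, C, D, E, G}: {A, E}⁺ ∩ {A, B, C, D, E, G} = {A, E, G}, not the whole set, so A, E --> G violates BCNF; decompose into {A, E, G} and {A, B, C, D, E}.
{A, E, G}: every determinant is a superkey — BCNF.
{A, B, C, D, E}: every determinant is a superkey — BCNF.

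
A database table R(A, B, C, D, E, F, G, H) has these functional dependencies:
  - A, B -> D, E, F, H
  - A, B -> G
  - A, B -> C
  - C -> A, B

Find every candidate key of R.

{A, B}, {C}

Closure of {C} is {A, B, C, D, E, F, G, H}, the whole schema; {C} is a candidate key.
Closure of {A, B} is {A, B, C, D, E, F, G, H}, the whole schema; {A, B} is a candidate key.
Any other superkey properly contains one of these, so there are no further candidate keys.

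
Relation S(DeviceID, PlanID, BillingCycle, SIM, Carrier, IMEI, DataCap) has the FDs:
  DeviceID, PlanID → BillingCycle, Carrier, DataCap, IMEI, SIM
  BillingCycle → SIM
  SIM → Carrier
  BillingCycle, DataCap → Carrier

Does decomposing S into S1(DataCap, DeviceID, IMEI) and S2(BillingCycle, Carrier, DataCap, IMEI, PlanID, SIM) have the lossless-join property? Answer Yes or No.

The shared attributes are {DataCap, IMEI} and {DataCap, IMEI}⁺ = {DataCap, IMEI}.
The closure covers neither S1 nor S2 entirely; the join is not lossless.

No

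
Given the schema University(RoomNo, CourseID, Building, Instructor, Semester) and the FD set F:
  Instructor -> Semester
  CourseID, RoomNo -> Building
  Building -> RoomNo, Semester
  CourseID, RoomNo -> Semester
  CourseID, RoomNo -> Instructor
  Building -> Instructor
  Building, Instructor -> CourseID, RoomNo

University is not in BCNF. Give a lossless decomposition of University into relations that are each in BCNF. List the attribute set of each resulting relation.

Candidate keys of the original relation: {Building}, {CourseID, RoomNo}.
{Building, CourseID, Instructor, RoomNo, Semester}: {Instructor} determines {Instructor, Semester} here but is not a superkey — split on Instructor -> Semester, giving {Instructor, Semester} and {Building, CourseID, Instructor, RoomNo}.
{Instructor, Semester}: every determinant is a superkey — BCNF.
{Building, CourseID, Instructor, RoomNo}: every determinant is a superkey — BCNF.

{Building, CourseID, Instructor, RoomNo}; {Instructor, Semester}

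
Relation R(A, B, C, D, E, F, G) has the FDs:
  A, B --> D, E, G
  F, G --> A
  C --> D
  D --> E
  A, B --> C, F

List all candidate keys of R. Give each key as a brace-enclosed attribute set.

{A, B}, {B, F, G}

Attributes never on any right-hand side: {B} — every candidate key must contain it.
{A, B}⁺ = {A, B, C, D, E, F, G} — all of the relation — so {A, B} is a candidate key.
{B, F, G}⁺ = {A, B, C, D, E, F, G} — all of the relation — so {B, F, G} is a candidate key.
These are minimal and exhaustive — every other superkey contains one of them.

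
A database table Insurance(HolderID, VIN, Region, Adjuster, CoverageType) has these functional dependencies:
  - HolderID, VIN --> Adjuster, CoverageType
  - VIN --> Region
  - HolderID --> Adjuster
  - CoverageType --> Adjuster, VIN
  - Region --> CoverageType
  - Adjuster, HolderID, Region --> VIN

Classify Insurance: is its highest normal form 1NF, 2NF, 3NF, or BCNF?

Candidate keys: {CoverageType, HolderID}, {HolderID, Region}, {HolderID, VIN}. Prime attributes: {CoverageType, HolderID, Region, VIN}.
VIN --> Region: {VIN}⁺ = {Adjuster, CoverageType, Region, VIN}, which is not all of the attributes, so the left side is not a superkey — BCNF is violated.
Because {Adjuster} is non-prime and the left side of HolderID --> Adjuster is not a superkey, the relation is not in 3NF.
{CoverageType} is a proper subset of the key {CoverageType, HolderID}, and {CoverageType}⁺ contains the non-prime attribute {Adjuster} — a partial dependency, so 2NF is violated.

1NF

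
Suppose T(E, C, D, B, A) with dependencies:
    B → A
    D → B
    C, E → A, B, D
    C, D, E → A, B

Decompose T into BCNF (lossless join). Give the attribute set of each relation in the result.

Candidate key of the original relation: {C, E}.
In {A, B, C, D, E}, {B} is not a superkey ({B}⁺ restricted to this set is {A, B}), so split on B → A into {A, B} and {B, C, D, E}.
{A, B} is in BCNF.
In {B, C, D, E}, {D} is not a superkey ({D}⁺ restricted to this set is {B, D}), so split on D → B into {B, D} and {C, D, E}.
{B, D} is in BCNF.
{C, D, E} is in BCNF.

{A, B}; {B, D}; {C, D, E}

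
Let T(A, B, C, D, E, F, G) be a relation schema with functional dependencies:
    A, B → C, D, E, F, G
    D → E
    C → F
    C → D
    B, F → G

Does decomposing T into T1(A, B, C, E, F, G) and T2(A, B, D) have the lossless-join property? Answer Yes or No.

Yes

Common attributes: {A, B}; their closure is {A, B, C, D, E, F, G}.
T1 is contained in that closure, so T1 ∩ T2 → T1 holds and the join is lossless.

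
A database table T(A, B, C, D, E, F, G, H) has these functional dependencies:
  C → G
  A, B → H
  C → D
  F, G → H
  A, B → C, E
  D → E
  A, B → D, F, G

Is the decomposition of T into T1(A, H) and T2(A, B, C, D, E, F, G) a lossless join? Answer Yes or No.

No

Common attributes: {A}; their closure is {A}.
The closure covers neither T1 nor T2 entirely; the join is not lossless.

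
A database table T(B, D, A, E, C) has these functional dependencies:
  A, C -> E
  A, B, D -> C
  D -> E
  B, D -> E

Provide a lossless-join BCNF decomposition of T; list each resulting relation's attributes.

Candidate key of the original relation: {A, B, D}.
In {A, B, C, D, E}, {A, C} is not a superkey ({A, C}⁺ restricted to this set is {A, C, E}), so split on A, C -> E into {A, C, E} and {A, B, C, D}.
{A, C, E} is in BCNF.
{A, B, C, D} is in BCNF.

{A, B, C, D}; {A, C, E}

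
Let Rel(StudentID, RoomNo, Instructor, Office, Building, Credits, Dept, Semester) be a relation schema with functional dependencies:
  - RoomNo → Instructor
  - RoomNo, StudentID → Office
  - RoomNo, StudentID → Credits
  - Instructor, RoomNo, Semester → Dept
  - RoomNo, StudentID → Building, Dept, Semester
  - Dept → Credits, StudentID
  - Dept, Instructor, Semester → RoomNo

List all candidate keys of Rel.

{Dept, RoomNo}⁺ = {Building, Credits, Dept, Instructor, Office, RoomNo, Semester, StudentID}, which is every attribute, so {Dept, RoomNo} is a candidate key.
{RoomNo, Semester}⁺ = {Building, Credits, Dept, Instructor, Office, RoomNo, Semester, StudentID}, which is every attribute, so {RoomNo, Semester} is a candidate key.
{RoomNo, StudentID}⁺ = {Building, Credits, Dept, Instructor, Office, RoomNo, Semester, StudentID}, which is every attribute, so {RoomNo, StudentID} is a candidate key.
{Dept, Instructor, Semester}⁺ = {Building, Credits, Dept, Instructor, Office, RoomNo, Semester, StudentID}, which is every attribute, so {Dept, Instructor, Semester} is a candidate key.
Any other superkey properly contains one of these, so there are no further candidate keys.

{Dept, Instructor, Semester}, {Dept, RoomNo}, {RoomNo, Semester}, {RoomNo, StudentID}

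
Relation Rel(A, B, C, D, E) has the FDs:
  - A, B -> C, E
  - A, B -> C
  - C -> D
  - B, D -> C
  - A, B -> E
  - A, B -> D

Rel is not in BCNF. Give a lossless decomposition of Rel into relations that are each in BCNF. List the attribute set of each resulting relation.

{A, B, C, E}; {C, D}

Candidate key of the original relation: {A, B}.
{A, B, C, D, E}: {C} determines {C, D} here but is not a superkey — split on C -> D, giving {C, D} and {A, B, C, E}.
{C, D}: every determinant is a superkey — BCNF.
{A, B, C, E}: every determinant is a superkey — BCNF.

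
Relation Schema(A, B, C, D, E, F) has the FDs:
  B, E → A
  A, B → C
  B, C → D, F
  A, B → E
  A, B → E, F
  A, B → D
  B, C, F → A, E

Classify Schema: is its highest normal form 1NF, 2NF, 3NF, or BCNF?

BCNF

Candidate keys: {A, B}, {B, C}, {B, E}. Prime attributes: {A, B, C, E}.
The left-hand side of every FD is a superkey, so BCNF is satisfied.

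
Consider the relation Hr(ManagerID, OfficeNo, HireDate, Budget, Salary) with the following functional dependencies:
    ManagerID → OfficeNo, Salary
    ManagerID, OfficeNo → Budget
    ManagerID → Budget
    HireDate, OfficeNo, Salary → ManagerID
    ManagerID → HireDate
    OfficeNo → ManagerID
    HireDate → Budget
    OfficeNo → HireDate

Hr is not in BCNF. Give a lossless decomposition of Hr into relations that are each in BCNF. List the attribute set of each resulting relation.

{Budget, HireDate}; {HireDate, ManagerID, OfficeNo, Salary}

Candidate keys of the original relation: {ManagerID}, {OfficeNo}.
In {Budget, HireDate, ManagerID, OfficeNo, Salary}, {HireDate} is not a superkey ({HireDate}⁺ restricted to this set is {Budget, HireDate}), so split on HireDate → Budget into {Budget, HireDate} and {HireDate, ManagerID, OfficeNo, Salary}.
{Budget, HireDate} is in BCNF.
{HireDate, ManagerID, OfficeNo, Salary} is in BCNF.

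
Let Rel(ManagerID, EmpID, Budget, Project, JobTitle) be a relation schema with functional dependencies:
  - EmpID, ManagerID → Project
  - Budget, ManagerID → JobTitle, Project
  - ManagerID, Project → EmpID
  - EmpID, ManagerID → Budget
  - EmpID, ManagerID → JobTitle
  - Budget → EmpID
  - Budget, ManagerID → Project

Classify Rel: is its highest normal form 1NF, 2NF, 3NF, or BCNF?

Candidate keys: {Budget, ManagerID}, {EmpID, ManagerID}, {ManagerID, Project}. Prime attributes: {Budget, EmpID, ManagerID, Project}.
Budget → EmpID: {Budget}⁺ = {Budget, EmpID}, which is not all of the attributes, so the left side is not a superkey — BCNF is violated.
Its right-hand attributes {EmpID} are all prime, as are those of every other non-superkey FD — the relation is in 3NF.

3NF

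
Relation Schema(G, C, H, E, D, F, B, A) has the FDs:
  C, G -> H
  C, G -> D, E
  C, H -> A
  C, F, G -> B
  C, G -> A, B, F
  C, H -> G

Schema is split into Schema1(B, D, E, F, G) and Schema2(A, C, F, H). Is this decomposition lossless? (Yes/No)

No

Common attributes: {F}; their closure is {F}.
The closure covers neither Schema1 nor Schema2 entirely; the join is not lossless.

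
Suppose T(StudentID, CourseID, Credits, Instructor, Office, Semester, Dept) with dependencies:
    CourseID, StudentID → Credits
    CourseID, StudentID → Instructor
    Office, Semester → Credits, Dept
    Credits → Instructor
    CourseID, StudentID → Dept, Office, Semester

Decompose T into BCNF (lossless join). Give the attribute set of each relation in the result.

Candidate key of the original relation: {CourseID, StudentID}.
{CourseID, Credits, Dept, Instructor, Office, Semester, StudentID}: {Office, Semester} determines {Credits, Dept, Instructor, Office, Semester} here but is not a superkey — split on Office, Semester → Credits, Dept, Instructor, giving {Credits, Dept, Instructor, Office, Semester} and {CourseID, Office, Semester, StudentID}.
{Credits, Dept, Instructor, Office, Semester}: {Credits} determines {Credits, Instructor} here but is not a superkey — split on Credits → Instructor, giving {Credits, Instructor} and {Credits, Dept, Office, Semester}.
{Credits, Instructor} is in BCNF.
{Credits, Dept, Office, Semester} is in BCNF.
{CourseID, Office, Semester, StudentID} is in BCNF.

{CourseID, Office, Semester, StudentID}; {Credits, Dept, Office, Semester}; {Credits, Instructor}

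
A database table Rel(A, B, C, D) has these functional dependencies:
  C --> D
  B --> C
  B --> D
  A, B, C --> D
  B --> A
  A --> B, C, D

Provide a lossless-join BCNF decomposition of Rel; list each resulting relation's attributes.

{A, B, C}; {C, D}

Candidate keys of the original relation: {A}, {B}.
In {A, B, C, D}, {C} is not a superkey ({C}⁺ restricted to this set is {C, D}), so split on C --> D into {C, D} and {A, B, C}.
{C, D}: every determinant is a superkey — BCNF.
{A, B, C}: every determinant is a superkey — BCNF.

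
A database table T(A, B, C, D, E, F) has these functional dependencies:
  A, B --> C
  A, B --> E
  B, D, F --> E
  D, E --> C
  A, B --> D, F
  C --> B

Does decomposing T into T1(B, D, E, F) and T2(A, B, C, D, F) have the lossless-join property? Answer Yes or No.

Yes

The shared attributes are {B, D, F} and {B, D, F}⁺ = {B, C, D, E, F}.
This includes all of T1, so the common attributes are a superkey of T1 — the join is lossless.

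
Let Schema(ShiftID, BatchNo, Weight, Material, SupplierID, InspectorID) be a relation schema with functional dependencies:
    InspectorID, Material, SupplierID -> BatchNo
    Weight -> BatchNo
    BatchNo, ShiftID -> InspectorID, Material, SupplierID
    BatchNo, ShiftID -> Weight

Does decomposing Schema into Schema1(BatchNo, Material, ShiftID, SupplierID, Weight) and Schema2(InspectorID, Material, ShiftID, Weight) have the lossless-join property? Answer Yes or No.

The shared attributes are {Material, ShiftID, Weight} and {Material, ShiftID, Weight}⁺ = {BatchNo, InspectorID, Material, ShiftID, SupplierID, Weight}.
Since Schema1 ⊆ {BatchNo, InspectorID, Material, ShiftID, SupplierID, Weight}, the intersection is a superkey of Schema1; the decomposition is lossless.

Yes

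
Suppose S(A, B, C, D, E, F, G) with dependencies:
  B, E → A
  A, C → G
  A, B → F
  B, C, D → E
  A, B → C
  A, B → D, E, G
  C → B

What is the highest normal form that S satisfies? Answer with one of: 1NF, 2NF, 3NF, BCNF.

Candidate keys: {A, B}, {A, C}, {B, E}, {C, D}, {C, E}. Prime attributes: {A, B, C, D, E}.
C → B: {C}⁺ = {B, C}, which is not all of the attributes, so the left side is not a superkey — BCNF is violated.
Its right-hand attributes {B} are all prime, as are those of every other non-superkey FD — the relation is in 3NF.

3NF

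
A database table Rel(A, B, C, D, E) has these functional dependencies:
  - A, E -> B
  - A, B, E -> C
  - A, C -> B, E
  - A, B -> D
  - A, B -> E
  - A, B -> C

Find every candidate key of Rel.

{A, B}, {A, C}, {A, E}

Attributes never on any right-hand side: {A} — every candidate key must contain it.
{A, B} is a candidate key since {A, B}⁺ = {A, B, C, D, E} covers every attribute.
{A, C} is a candidate key since {A, C}⁺ = {A, B, C, D, E} covers every attribute.
{A, E} is a candidate key since {A, E}⁺ = {A, B, C, D, E} covers every attribute.
No proper subset of any of these is a key, and no other minimal superkey exists.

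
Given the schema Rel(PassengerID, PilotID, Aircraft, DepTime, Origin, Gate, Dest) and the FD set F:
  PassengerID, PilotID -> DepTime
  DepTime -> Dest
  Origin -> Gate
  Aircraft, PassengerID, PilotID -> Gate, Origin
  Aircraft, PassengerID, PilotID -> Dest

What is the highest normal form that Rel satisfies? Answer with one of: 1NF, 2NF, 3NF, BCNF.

Candidate key: {Aircraft, PassengerID, PilotID}. Prime attributes: {Aircraft, PassengerID, PilotID}.
PassengerID, PilotID -> DepTime breaks BCNF: {PassengerID, PilotID}⁺ = {DepTime, Dest, PassengerID, PilotID}, so {PassengerID, PilotID} is not a superkey.
PassengerID, PilotID -> DepTime determines the non-prime attribute {DepTime} from a non-superkey — 3NF is violated.
{PassengerID, PilotID} is a proper subset of the key {Aircraft, PassengerID, PilotID}, and {PassengerID, PilotID}⁺ contains the non-prime attributes {DepTime, Dest} — a partial dependency, so 2NF is violated.

1NF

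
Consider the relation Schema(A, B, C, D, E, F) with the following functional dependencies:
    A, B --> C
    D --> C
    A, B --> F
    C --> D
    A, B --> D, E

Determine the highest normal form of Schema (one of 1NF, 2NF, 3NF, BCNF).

Candidate key: {A, B}. Prime attributes: {A, B}.
For D --> C we have {D}⁺ = {C, D}; {D} is not a superkey, so BCNF fails.
D --> C has non-prime {C} on the right and a non-superkey on the left, so 3NF fails.
No proper subset of a key has a non-prime attribute in its closure, so there is no partial dependency; 2NF holds.

2NF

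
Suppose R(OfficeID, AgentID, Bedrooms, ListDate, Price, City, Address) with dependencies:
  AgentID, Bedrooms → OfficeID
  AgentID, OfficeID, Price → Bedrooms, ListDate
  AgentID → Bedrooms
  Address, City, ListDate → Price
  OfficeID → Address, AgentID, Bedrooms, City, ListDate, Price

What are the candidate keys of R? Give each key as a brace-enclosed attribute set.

{AgentID}, {OfficeID}

{AgentID} is a candidate key since {AgentID}⁺ = {Address, AgentID, Bedrooms, City, ListDate, OfficeID, Price} covers every attribute.
{OfficeID} is a candidate key since {OfficeID}⁺ = {Address, AgentID, Bedrooms, City, ListDate, OfficeID, Price} covers every attribute.
No proper subset of any of these is a key, and no other minimal superkey exists.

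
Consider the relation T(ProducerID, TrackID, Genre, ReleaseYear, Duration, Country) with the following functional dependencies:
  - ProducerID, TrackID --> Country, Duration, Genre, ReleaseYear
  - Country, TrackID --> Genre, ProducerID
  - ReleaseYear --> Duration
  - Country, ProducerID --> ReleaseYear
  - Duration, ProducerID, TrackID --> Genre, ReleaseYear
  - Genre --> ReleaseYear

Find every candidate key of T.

{Country, TrackID}, {ProducerID, TrackID}

No FD produces {TrackID}, so it must be in every candidate key.
Closure of {Country, TrackID} is {Country, Duration, Genre, ProducerID, ReleaseYear, TrackID}, the whole schema; {Country, TrackID} is a candidate key.
Closure of {ProducerID, TrackID} is {Country, Duration, Genre, ProducerID, ReleaseYear, TrackID}, the whole schema; {ProducerID, TrackID} is a candidate key.
No proper subset of any of these is a key, and no other minimal superkey exists.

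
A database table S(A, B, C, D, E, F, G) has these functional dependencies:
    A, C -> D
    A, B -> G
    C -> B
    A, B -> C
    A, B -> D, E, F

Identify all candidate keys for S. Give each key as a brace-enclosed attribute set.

{A, B}, {A, C}

{A} never appears on the right of any FD, so every key must include it.
{A, B} is a candidate key since {A, B}⁺ = {A, B, C, D, E, F, G} covers every attribute.
{A, C} is a candidate key since {A, C}⁺ = {A, B, C, D, E, F, G} covers every attribute.
No proper subset of any of these is a key, and no other minimal superkey exists.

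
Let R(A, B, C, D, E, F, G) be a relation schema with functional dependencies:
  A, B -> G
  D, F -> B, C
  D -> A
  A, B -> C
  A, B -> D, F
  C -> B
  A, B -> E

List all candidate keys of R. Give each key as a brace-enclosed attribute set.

Closure of {A, B} is {A, B, C, D, E, F, G}, the whole schema; {A, B} is a candidate key.
Closure of {A, C} is {A, B, C, D, E, F, G}, the whole schema; {A, C} is a candidate key.
Closure of {B, D} is {A, B, C, D, E, F, G}, the whole schema; {B, D} is a candidate key.
Closure of {C, D} is {A, B, C, D, E, F, G}, the whole schema; {C, D} is a candidate key.
Closure of {D, F} is {A, B, C, D, E, F, G}, the whole schema; {D, F} is a candidate key.
No proper subset of any of these is a key, and no other minimal superkey exists.

{A, B}, {A, C}, {B, D}, {C, D}, {D, F}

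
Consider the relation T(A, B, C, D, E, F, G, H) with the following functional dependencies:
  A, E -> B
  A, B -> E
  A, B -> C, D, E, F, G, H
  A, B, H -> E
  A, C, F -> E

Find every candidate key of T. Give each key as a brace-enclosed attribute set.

No FD produces {A}, so it must be in every candidate key.
{A, B} is a candidate key since {A, B}⁺ = {A, B, C, D, E, F, G, H} covers every attribute.
{A, E} is a candidate key since {A, E}⁺ = {A, B, C, D, E, F, G, H} covers every attribute.
{A, C, F} is a candidate key since {A, C, F}⁺ = {A, B, C, D, E, F, G, H} covers every attribute.
Any other superkey properly contains one of these, so there are no further candidate keys.

{A, B}, {A, C, F}, {A, E}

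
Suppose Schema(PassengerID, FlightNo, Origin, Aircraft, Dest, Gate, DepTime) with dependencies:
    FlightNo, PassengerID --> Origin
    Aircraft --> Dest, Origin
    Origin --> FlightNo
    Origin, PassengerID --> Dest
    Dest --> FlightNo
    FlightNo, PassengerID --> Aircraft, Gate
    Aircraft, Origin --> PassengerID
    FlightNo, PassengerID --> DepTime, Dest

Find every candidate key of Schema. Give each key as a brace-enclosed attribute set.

{Aircraft}, {Dest, PassengerID}, {FlightNo, PassengerID}, {Origin, PassengerID}

{Aircraft}⁺ = {Aircraft, DepTime, Dest, FlightNo, Gate, Origin, PassengerID} — all of the relation — so {Aircraft} is a candidate key.
{Dest, PassengerID}⁺ = {Aircraft, DepTime, Dest, FlightNo, Gate, Origin, PassengerID} — all of the relation — so {Dest, PassengerID} is a candidate key.
{FlightNo, PassengerID}⁺ = {Aircraft, DepTime, Dest, FlightNo, Gate, Origin, PassengerID} — all of the relation — so {FlightNo, PassengerID} is a candidate key.
{Origin, PassengerID}⁺ = {Aircraft, DepTime, Dest, FlightNo, Gate, Origin, PassengerID} — all of the relation — so {Origin, PassengerID} is a candidate key.
No proper subset of any of these is a key, and no other minimal superkey exists.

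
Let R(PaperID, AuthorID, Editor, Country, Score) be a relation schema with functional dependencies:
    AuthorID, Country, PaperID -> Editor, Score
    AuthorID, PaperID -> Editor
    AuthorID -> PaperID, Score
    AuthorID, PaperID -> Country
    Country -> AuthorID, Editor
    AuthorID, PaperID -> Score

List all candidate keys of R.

{AuthorID} is a candidate key since {AuthorID}⁺ = {AuthorID, Country, Editor, PaperID, Score} covers every attribute.
{Country} is a candidate key since {Country}⁺ = {AuthorID, Country, Editor, PaperID, Score} covers every attribute.
No proper subset of any of these is a key, and no other minimal superkey exists.

{AuthorID}, {Country}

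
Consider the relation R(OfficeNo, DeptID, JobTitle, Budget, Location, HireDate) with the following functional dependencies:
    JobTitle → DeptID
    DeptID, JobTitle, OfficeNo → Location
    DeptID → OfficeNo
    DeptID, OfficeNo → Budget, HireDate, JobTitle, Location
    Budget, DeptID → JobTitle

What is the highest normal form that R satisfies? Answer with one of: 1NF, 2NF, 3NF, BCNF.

Candidate keys: {DeptID}, {JobTitle}. Prime attributes: {DeptID, JobTitle}.
Every FD has a superkey on the left, so the relation is in BCNF.

BCNF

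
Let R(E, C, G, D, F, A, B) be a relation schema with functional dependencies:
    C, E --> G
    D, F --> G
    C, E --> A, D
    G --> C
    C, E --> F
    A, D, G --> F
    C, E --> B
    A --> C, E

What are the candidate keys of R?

{A}, {C, E}, {D, E, F}, {E, G}

{A} is a candidate key since {A}⁺ = {A, B, C, D, E, F, G} covers every attribute.
{C, E} is a candidate key since {C, E}⁺ = {A, B, C, D, E, F, G} covers every attribute.
{E, G} is a candidate key since {E, G}⁺ = {A, B, C, D, E, F, G} covers every attribute.
{D, E, F} is a candidate key since {D, E, F}⁺ = {A, B, C, D, E, F, G} covers every attribute.
No proper subset of any of these is a key, and no other minimal superkey exists.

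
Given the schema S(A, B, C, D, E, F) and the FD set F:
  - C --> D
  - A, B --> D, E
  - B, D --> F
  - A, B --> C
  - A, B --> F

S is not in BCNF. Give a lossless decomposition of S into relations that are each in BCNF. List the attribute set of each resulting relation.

Candidate key of the original relation: {A, B}.
Within {A, B, C, D, E, F}: {C}⁺ ∩ {A, B, C, D, E, F} = {C, D}, not the whole set, so C --> D violates BCNF; decompose into {C, D} and {A, B, C, E, F}.
{C, D}: every determinant is a superkey — BCNF.
Within {A, B, C, E, F}: {B, C}⁺ ∩ {A, B, C, E, F} = {B, C, F}, not the whole set, so B, C --> F violates BCNF; decompose into {B, C, F} and {A, B, C, E}.
{B, C, F}: every determinant is a superkey — BCNF.
{A, B, C, E}: every determinant is a superkey — BCNF.

{A, B, C, E}; {B, C, F}; {C, D}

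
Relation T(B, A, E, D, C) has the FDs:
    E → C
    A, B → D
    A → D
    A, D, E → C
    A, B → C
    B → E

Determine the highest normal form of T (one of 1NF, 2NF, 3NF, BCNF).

Candidate key: {A, B}. Prime attributes: {A, B}.
E → C breaks BCNF: {E}⁺ = {C, E}, so {E} is not a superkey.
E → C has non-prime {C} on the right and a non-superkey on the left, so 3NF fails.
Since {A} ⊂ {A, B} and {A}⁺ ⊇ {D} with {D} non-prime, there is a partial dependency; 2NF fails.

1NF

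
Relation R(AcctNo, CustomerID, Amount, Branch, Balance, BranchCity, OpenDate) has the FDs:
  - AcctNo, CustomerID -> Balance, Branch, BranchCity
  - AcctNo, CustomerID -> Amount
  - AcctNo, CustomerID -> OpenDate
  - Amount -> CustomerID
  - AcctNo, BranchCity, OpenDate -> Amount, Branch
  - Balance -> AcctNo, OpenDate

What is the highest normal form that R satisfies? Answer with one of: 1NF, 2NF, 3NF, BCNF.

Candidate keys: {AcctNo, Amount}, {AcctNo, BranchCity, OpenDate}, {AcctNo, CustomerID}, {Amount, Balance}, {Balance, BranchCity}, {Balance, CustomerID}. Prime attributes: {AcctNo, Amount, Balance, BranchCity, CustomerID, OpenDate}.
Amount -> CustomerID breaks BCNF: {Amount}⁺ = {Amount, CustomerID}, so {Amount} is not a superkey.
Since {CustomerID} ⊆ prime attributes and every other non-superkey FD also has a prime right side, the schema is in 3NF.

3NF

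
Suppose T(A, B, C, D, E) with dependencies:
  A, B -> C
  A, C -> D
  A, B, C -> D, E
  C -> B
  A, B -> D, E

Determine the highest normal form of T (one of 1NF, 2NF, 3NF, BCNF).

Candidate keys: {A, B}, {A, C}. Prime attributes: {A, B, C}.
C -> B breaks BCNF: {C}⁺ = {B, C}, so {C} is not a superkey.
But every attribute on its right side ({B}) is prime, and the same holds for every other non-superkey FD, so 3NF still holds.

3NF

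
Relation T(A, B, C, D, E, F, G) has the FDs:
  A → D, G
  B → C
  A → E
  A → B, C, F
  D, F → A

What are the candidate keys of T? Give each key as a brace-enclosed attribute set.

{A}⁺ = {A, B, C, D, E, F, G}, which is every attribute, so {A} is a candidate key.
{D, F}⁺ = {A, B, C, D, E, F, G}, which is every attribute, so {D, F} is a candidate key.
No proper subset of any of these is a key, and no other minimal superkey exists.

{A}, {D, F}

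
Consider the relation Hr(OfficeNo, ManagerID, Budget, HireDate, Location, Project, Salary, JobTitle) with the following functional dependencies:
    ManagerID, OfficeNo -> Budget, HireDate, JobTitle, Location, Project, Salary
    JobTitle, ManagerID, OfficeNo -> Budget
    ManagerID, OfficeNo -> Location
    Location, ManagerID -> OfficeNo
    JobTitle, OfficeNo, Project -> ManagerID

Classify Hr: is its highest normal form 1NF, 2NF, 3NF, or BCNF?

BCNF

Candidate keys: {JobTitle, OfficeNo, Project}, {Location, ManagerID}, {ManagerID, OfficeNo}. Prime attributes: {JobTitle, Location, ManagerID, OfficeNo, Project}.
Every FD has a superkey on the left, so the relation is in BCNF.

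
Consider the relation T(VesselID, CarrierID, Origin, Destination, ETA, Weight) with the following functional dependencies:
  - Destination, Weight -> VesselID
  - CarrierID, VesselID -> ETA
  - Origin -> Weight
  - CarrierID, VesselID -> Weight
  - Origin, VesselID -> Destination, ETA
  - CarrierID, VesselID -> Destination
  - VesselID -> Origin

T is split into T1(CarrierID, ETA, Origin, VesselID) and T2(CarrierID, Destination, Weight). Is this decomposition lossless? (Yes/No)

T1 ∩ T2 = {CarrierID}; its closure under F is {CarrierID}.
Neither T1 nor T2 is contained in that closure, so the decomposition is lossy.

No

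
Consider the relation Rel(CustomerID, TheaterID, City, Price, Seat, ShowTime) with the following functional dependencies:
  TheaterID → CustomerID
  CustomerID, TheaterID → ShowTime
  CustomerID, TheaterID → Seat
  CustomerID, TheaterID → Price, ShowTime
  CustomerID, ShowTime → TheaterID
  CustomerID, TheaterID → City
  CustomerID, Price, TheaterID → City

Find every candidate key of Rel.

{CustomerID, ShowTime}, {TheaterID}

{TheaterID}⁺ = {City, CustomerID, Price, Seat, ShowTime, TheaterID} — all of the relation — so {TheaterID} is a candidate key.
{CustomerID, ShowTime}⁺ = {City, CustomerID, Price, Seat, ShowTime, TheaterID} — all of the relation — so {CustomerID, ShowTime} is a candidate key.
These are minimal and exhaustive — every other superkey contains one of them.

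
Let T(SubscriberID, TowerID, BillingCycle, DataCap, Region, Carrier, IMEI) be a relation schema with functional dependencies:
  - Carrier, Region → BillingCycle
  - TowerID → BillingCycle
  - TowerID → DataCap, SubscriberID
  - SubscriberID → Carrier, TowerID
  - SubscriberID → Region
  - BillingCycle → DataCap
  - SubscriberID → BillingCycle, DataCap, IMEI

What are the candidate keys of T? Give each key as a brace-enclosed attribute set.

{SubscriberID}, {TowerID}

{SubscriberID} is a candidate key since {SubscriberID}⁺ = {BillingCycle, Carrier, DataCap, IMEI, Region, SubscriberID, TowerID} covers every attribute.
{TowerID} is a candidate key since {TowerID}⁺ = {BillingCycle, Carrier, DataCap, IMEI, Region, SubscriberID, TowerID} covers every attribute.
These are minimal and exhaustive — every other superkey contains one of them.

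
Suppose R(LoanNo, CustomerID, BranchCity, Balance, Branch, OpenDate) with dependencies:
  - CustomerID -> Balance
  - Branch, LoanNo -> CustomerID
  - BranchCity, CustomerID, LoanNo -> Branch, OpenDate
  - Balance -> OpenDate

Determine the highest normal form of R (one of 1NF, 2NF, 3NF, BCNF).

1NF

Candidate keys: {Branch, BranchCity, LoanNo}, {BranchCity, CustomerID, LoanNo}. Prime attributes: {Branch, BranchCity, CustomerID, LoanNo}.
CustomerID -> Balance: {CustomerID}⁺ = {Balance, CustomerID, OpenDate}, which is not all of the attributes, so the left side is not a superkey — BCNF is violated.
Because {Balance} is non-prime and the left side of CustomerID -> Balance is not a superkey, the relation is not in 3NF.
{Branch, LoanNo} is a proper subset of the key {Branch, BranchCity, LoanNo}, and {Branch, LoanNo}⁺ contains the non-prime attributes {Balance, OpenDate} — a partial dependency, so 2NF is violated.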